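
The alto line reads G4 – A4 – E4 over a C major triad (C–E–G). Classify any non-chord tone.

A4 is an escape tone.

The harmony at that moment is C major triad (C, E, G); A4 is not a chord tone.
It is approached by step up from G4 and left by leap down to E4.
Step in, leap out — an escape tone.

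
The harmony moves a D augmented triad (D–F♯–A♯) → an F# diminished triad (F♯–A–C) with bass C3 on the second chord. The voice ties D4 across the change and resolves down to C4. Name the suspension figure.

9–8 suspension.

At the second chord the bass is C3. The suspended D4 lies a ninth above the bass; after resolving down by step to C4, the interval above the bass becomes an octave.
Suspension figures are named by those two intervals: 9–8.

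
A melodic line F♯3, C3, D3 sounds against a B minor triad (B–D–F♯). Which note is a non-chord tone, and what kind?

The harmony at that moment is B minor triad (B, D, F♯); C3 is not a chord tone.
It is approached by leap down from F♯3 and left by step up to D3.
Leap in, step out — an appoggiatura.

C3 is an appoggiatura.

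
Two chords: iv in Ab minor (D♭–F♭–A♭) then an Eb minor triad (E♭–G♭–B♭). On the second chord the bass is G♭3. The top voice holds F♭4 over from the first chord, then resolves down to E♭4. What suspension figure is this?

7–6 suspension.

At the second chord the bass is G♭3. The suspended F♭4 lies a seventh above the bass; after resolving down by step to E♭4, the interval above the bass becomes a sixth.
Suspension figures are named by those two intervals: 7–6.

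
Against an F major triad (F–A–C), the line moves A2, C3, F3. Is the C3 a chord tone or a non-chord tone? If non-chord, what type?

Chord tone (the fifth of F major triad).

F major triad contains F, A, C; C is the fifth, so it is a chord tone.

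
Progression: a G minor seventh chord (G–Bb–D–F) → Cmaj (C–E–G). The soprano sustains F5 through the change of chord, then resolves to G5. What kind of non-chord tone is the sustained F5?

The harmony at that moment is C major triad (C, E, G); F5 is not a chord tone.
It is held over (the same pitch as the preceding F5) and left by step up to G5.
Held over from the previous chord and resolving up by step — a retardation.

F5 is a retardation.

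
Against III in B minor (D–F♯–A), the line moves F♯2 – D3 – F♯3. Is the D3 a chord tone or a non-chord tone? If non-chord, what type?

Chord tone (the root of D major triad).

D major triad contains D, F♯, A; D is the root, so it is a chord tone.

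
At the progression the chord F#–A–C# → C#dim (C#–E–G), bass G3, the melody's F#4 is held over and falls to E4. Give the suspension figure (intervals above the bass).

At the second chord the bass is G3. The suspended F#4 lies a seventh above the bass; after resolving down by step to E4, the interval above the bass becomes a sixth.
Suspension figures are named by those two intervals: 7–6.

7–6 suspension.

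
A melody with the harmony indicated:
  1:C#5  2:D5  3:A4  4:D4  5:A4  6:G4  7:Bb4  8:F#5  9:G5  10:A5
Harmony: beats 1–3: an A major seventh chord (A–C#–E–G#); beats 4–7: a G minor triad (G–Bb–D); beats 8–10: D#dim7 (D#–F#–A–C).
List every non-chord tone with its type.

The harmony at that moment is A major seventh chord (A, C#, E, G#); D5 is not a chord tone.
It is approached by step up from C#5 and left by leap down to A4.
Step in, leap out — an escape tone.
The harmony at that moment is G minor triad (G, Bb, D); A4 is not a chord tone.
It is approached by leap up from D4 and left by step down to G4.
Leap in, step out — an appoggiatura.
The harmony at that moment is D# diminished seventh chord (D#, F#, A, C); G5 is not a chord tone.
It is approached by step up from F#5 and left by step up to A5.
Step in, step out in the same direction — a passing tone.

D5 (beat 2) — escape tone; A4 (beat 5) — appoggiatura; G5 (beat 9) — passing tone.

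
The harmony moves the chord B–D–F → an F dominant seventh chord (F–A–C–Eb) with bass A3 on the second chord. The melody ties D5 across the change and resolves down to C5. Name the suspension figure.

4–3 suspension.

At the second chord the bass is A3. The suspended D5 lies a fourth above the bass; after resolving down by step to C5, the interval above the bass becomes a third.
Suspension figures are named by those two intervals: 4–3.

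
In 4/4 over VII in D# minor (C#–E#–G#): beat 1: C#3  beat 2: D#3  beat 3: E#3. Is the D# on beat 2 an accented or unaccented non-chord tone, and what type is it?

The harmony at that moment is C# major triad (C#, E#, G#); D#3 is not a chord tone.
It is approached by step up from C#3 and left by step up to E#3.
Step in, step out in the same direction — a passing tone.
It falls on a weak beat, so it is unaccented.

Unaccented passing tone.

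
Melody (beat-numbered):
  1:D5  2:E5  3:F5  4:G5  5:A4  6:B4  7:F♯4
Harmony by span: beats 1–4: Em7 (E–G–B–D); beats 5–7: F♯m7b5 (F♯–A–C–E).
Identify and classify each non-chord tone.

F5 (beat 3) — passing tone; B4 (beat 6) — escape tone.

The harmony at that moment is E minor seventh chord (E, G, B, D); F5 is not a chord tone.
It is approached by step up from E5 and left by step up to G5.
Step in, step out in the same direction — a passing tone.
The harmony at that moment is F♯ half-diminished seventh chord (F♯, A, C, E); B4 is not a chord tone.
It is approached by step up from A4 and left by leap down to F♯4.
Step in, leap out — an escape tone.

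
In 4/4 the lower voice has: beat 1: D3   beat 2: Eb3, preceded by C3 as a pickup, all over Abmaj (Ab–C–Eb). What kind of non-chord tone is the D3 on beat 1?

Passing tone.

The harmony at that moment is Ab major triad (Ab, C, Eb); D3 is not a chord tone.
It is approached by step up from C3 and left by step up to Eb3.
Step in, step out in the same direction — a passing tone.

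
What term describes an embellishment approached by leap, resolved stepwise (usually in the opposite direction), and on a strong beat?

Approach: by leap. Departure: by step. Metric position: strong.
Leap in, step out, in a metrically strong position — an appoggiatura. (It is the mirror image of the escape tone, which steps in and leaps out from a weak position.)

Appoggiatura.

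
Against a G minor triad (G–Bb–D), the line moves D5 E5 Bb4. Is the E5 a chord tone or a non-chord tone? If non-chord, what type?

The harmony at that moment is G minor triad (G, Bb, D); E5 is not a chord tone.
It is approached by step up from D5 and left by leap down to Bb4.
Step in, leap out — an escape tone.

Non-chord tone — an escape tone.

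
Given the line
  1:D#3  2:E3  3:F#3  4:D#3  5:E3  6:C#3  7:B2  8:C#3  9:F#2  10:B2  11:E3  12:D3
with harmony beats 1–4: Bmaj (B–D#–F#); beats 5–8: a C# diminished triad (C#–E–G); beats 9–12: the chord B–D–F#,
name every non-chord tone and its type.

The harmony at that moment is B major triad (B, D#, F#); E3 is not a chord tone.
It is approached by step up from D#3 and left by step up to F#3.
Step in, step out in the same direction — a passing tone.
The harmony at that moment is C# diminished triad (C#, E, G); B2 is not a chord tone.
It is approached by step down from C#3 and left by step up to C#3.
Step away and step back to the same note — a neighbor tone (lower neighbor).
The harmony at that moment is B minor triad (B, D, F#); E3 is not a chord tone.
It is approached by leap up from B2 and left by step down to D3.
Leap in, step out — an appoggiatura.

E3 (beat 2) — passing tone; B2 (beat 7) — neighbor tone; E3 (beat 11) — appoggiatura.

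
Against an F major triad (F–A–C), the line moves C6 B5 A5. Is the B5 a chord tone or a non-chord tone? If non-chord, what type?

Non-chord tone — a passing tone.

The harmony at that moment is F major triad (F, A, C); B5 is not a chord tone.
It is approached by step down from C6 and left by step down to A5.
Step in, step out in the same direction — a passing tone.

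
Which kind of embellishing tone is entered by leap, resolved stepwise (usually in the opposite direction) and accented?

Approach: by leap. Departure: by step. Metric position: strong.
Leap in, step out, in a metrically strong position — an appoggiatura. (It is the mirror image of the escape tone, which steps in and leaps out from a weak position.)

Appoggiatura.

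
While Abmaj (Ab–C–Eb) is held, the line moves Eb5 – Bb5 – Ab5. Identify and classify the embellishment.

The harmony at that moment is Ab major triad (Ab, C, Eb); Bb5 is not a chord tone.
It is approached by leap up from Eb5 and left by step down to Ab5.
Leap in, step out — an appoggiatura.

Bb5 is an appoggiatura.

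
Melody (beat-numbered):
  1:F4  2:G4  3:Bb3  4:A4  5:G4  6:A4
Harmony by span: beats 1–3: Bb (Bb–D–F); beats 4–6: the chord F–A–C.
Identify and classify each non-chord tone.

G4 (beat 2) — escape tone; G4 (beat 5) — neighbor tone.

The harmony at that moment is Bb major triad (Bb, D, F); G4 is not a chord tone.
It is approached by step up from F4 and left by leap down to Bb3.
Step in, leap out — an escape tone.
The harmony at that moment is F major triad (F, A, C); G4 is not a chord tone.
It is approached by step down from A4 and left by step up to A4.
Step away and step back to the same note — a neighbor tone (lower neighbor).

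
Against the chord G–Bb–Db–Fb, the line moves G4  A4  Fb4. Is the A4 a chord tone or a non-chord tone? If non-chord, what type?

Non-chord tone — an escape tone.

The harmony at that moment is G diminished seventh chord (G, Bb, Db, Fb); A4 is not a chord tone.
It is approached by step up from G4 and left by leap down to Fb4.
Step in, leap out — an escape tone.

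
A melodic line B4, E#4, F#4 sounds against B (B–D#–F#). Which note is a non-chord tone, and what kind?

E#4 is an appoggiatura.

The harmony at that moment is B major triad (B, D#, F#); E#4 is not a chord tone.
It is approached by leap down from B4 and left by step up to F#4.
Leap in, step out — an appoggiatura.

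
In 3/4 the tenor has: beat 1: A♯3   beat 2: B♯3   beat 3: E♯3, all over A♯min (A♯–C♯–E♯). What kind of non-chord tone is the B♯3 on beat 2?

Escape tone.

The harmony at that moment is A♯ minor triad (A♯, C♯, E♯); B♯3 is not a chord tone.
It is approached by step up from A♯3 and left by leap down to E♯3.
Step in, leap out, on a weak beat — an escape tone.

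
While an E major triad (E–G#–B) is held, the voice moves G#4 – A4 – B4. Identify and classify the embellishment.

A4 is a passing tone.

The harmony at that moment is E major triad (E, G#, B); A4 is not a chord tone.
It is approached by step up from G#4 and left by step up to B4.
Step in, step out in the same direction — a passing tone.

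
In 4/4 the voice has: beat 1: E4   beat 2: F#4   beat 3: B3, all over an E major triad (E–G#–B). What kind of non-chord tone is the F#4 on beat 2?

The harmony at that moment is E major triad (E, G#, B); F#4 is not a chord tone.
It is approached by step up from E4 and left by leap down to B3.
Step in, leap out, on a weak beat — an escape tone.

Escape tone.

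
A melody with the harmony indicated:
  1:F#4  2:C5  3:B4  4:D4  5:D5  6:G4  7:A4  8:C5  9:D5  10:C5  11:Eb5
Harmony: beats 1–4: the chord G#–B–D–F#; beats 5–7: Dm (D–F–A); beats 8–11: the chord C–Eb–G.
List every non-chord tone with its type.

The harmony at that moment is G# half-diminished seventh chord (G#, B, D, F#); C5 is not a chord tone.
It is approached by leap up from F#4 and left by step down to B4.
Leap in, step out — an appoggiatura.
The harmony at that moment is D minor triad (D, F, A); G4 is not a chord tone.
It is approached by leap down from D5 and left by step up to A4.
Leap in, step out — an appoggiatura.
The harmony at that moment is C minor triad (C, Eb, G); D5 is not a chord tone.
It is approached by step up from C5 and left by step down to C5.
Step away and step back to the same note — a neighbor tone (upper neighbor).

C5 (beat 2) — appoggiatura; G4 (beat 6) — appoggiatura; D5 (beat 9) — neighbor tone.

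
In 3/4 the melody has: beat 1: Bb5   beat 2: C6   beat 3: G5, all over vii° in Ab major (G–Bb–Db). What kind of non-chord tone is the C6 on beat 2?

The harmony at that moment is G diminished triad (G, Bb, Db); C6 is not a chord tone.
It is approached by step up from Bb5 and left by leap down to G5.
Step in, leap out, on a weak beat — an escape tone.

Escape tone.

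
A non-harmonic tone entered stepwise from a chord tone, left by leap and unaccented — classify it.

Escape tone.

Approach: by step. Departure: by leap. Metric position: weak.
Step in, leap out, from a weak position — an escape tone (échappée). (It is the mirror image of the appoggiatura, which leaps in and steps out on a strong beat.)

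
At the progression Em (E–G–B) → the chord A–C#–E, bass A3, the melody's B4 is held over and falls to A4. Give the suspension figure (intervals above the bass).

9–8 suspension.

At the second chord the bass is A3. The suspended B4 lies a ninth above the bass; after resolving down by step to A4, the interval above the bass becomes an octave.
Suspension figures are named by those two intervals: 9–8.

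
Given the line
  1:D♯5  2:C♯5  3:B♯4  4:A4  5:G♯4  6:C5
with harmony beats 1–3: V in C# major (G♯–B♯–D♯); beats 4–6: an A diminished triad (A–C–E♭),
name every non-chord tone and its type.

The harmony at that moment is G♯ major triad (G♯, B♯, D♯); C♯5 is not a chord tone.
It is approached by step down from D♯5 and left by step down to B♯4.
Step in, step out in the same direction — a passing tone.
The harmony at that moment is A diminished triad (A, C, E♭); G♯4 is not a chord tone.
It is approached by step down from A4 and left by leap up to C5.
Step in, leap out — an escape tone.

C♯5 (beat 2) — passing tone; G♯4 (beat 5) — escape tone.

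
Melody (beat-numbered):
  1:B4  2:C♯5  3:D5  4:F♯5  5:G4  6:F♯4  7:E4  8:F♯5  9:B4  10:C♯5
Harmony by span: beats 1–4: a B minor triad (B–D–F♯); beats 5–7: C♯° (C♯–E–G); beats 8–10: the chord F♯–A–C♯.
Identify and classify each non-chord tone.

C♯5 (beat 2) — passing tone; F♯4 (beat 6) — passing tone; B4 (beat 9) — appoggiatura.

The harmony at that moment is B minor triad (B, D, F♯); C♯5 is not a chord tone.
It is approached by step up from B4 and left by step up to D5.
Step in, step out in the same direction — a passing tone.
The harmony at that moment is C♯ diminished triad (C♯, E, G); F♯4 is not a chord tone.
It is approached by step down from G4 and left by step down to E4.
Step in, step out in the same direction — a passing tone.
The harmony at that moment is F♯ minor triad (F♯, A, C♯); B4 is not a chord tone.
It is approached by leap down from F♯5 and left by step up to C♯5.
Leap in, step out — an appoggiatura.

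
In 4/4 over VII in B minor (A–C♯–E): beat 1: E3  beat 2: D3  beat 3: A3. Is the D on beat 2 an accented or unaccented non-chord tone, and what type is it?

Unaccented escape tone.

The harmony at that moment is A major triad (A, C♯, E); D3 is not a chord tone.
It is approached by step down from E3 and left by leap up to A3.
Step in, leap out — an escape tone.
It falls on a weak beat, so it is unaccented.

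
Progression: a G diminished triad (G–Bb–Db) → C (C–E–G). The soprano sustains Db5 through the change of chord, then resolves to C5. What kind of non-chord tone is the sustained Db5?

Db5 is a suspension.

The harmony at that moment is C major triad (C, E, G); Db5 is not a chord tone.
It is held over (the same pitch as the preceding Db5) and left by step down to C5.
Held over from the previous chord and resolving down by step — a suspension.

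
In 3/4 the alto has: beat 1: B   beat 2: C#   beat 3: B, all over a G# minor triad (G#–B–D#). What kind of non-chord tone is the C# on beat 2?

Upper neighbor tone.

The harmony at that moment is G# minor triad (G#, B, D#); C# is not a chord tone.
It is approached by step up from B and left by step down to B.
Step away and step back to the same note — a neighbor tone (upper neighbor).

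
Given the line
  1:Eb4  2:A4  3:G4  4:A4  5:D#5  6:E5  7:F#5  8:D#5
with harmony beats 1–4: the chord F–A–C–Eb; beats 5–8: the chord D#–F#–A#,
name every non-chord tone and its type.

The harmony at that moment is F dominant seventh chord (F, A, C, Eb); G4 is not a chord tone.
It is approached by step down from A4 and left by step up to A4.
Step away and step back to the same note — a neighbor tone (lower neighbor).
The harmony at that moment is D# minor triad (D#, F#, A#); E5 is not a chord tone.
It is approached by step up from D#5 and left by step up to F#5.
Step in, step out in the same direction — a passing tone.

G4 (beat 3) — neighbor tone; E5 (beat 6) — passing tone.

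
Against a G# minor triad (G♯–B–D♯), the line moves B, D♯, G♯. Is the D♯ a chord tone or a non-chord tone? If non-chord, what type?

Chord tone (the fifth of G# minor triad).

G# minor triad contains G♯, B, D♯; D♯ is the fifth, so it is a chord tone.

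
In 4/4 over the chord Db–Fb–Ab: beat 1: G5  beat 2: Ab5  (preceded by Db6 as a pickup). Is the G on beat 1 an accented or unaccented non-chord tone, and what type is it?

The harmony at that moment is Db minor triad (Db, Fb, Ab); G5 is not a chord tone.
It is approached by leap down from Db6 and left by step up to Ab5.
Leap in, step out — an appoggiatura.
It falls on the downbeat, so it is accented.

Accented appoggiatura.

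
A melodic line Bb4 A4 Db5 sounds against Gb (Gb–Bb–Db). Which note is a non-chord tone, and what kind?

The harmony at that moment is Gb major triad (Gb, Bb, Db); A4 is not a chord tone.
It is approached by step down from Bb4 and left by leap up to Db5.
Step in, leap out — an escape tone.

A4 is an escape tone.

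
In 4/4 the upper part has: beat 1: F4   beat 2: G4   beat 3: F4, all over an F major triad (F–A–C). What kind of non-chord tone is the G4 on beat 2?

The harmony at that moment is F major triad (F, A, C); G4 is not a chord tone.
It is approached by step up from F4 and left by step down to F4.
Step away and step back to the same note — a neighbor tone (upper neighbor).

Upper neighbor tone.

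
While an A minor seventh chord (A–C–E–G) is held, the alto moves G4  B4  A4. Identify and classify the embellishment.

B4 is an appoggiatura.

The harmony at that moment is A minor seventh chord (A, C, E, G); B4 is not a chord tone.
It is approached by leap up from G4 and left by step down to A4.
Leap in, step out — an appoggiatura.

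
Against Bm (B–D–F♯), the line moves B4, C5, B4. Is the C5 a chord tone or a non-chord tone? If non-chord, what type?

The harmony at that moment is B minor triad (B, D, F♯); C5 is not a chord tone.
It is approached by step up from B4 and left by step down to B4.
Step away and step back to the same note — a neighbor tone (upper neighbor).

Non-chord tone — a neighbor tone.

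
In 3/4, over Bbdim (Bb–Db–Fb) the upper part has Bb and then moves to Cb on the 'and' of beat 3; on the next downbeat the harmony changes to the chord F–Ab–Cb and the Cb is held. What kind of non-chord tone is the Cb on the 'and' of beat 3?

Anticipation.

The harmony at that moment is Bb diminished triad (Bb, Db, Fb); Cb is not a chord tone.
It is approached by step up from Bb and then sustained as the same pitch into the next harmony.
Arriving early and becoming a chord tone when the harmony changes — an anticipation.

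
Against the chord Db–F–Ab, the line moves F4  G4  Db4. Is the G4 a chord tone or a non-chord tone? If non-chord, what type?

Non-chord tone — an escape tone.

The harmony at that moment is Db major triad (Db, F, Ab); G4 is not a chord tone.
It is approached by step up from F4 and left by leap down to Db4.
Step in, leap out — an escape tone.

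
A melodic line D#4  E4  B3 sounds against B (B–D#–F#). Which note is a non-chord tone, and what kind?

E4 is an escape tone.

The harmony at that moment is B major triad (B, D#, F#); E4 is not a chord tone.
It is approached by step up from D#4 and left by leap down to B3.
Step in, leap out — an escape tone.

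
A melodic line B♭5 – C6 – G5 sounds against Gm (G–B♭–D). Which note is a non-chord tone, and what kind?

The harmony at that moment is G minor triad (G, B♭, D); C6 is not a chord tone.
It is approached by step up from B♭5 and left by leap down to G5.
Step in, leap out — an escape tone.

C6 is an escape tone.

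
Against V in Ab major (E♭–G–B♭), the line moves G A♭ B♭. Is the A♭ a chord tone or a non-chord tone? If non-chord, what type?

Non-chord tone — a passing tone.

The harmony at that moment is E♭ major triad (E♭, G, B♭); A♭ is not a chord tone.
It is approached by step up from G and left by step up to B♭.
Step in, step out in the same direction — a passing tone.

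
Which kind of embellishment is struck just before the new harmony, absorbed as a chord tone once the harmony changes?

Approach: ahead of the chord change (typically by step), so it is dissonant against the current harmony. Departure: none — the same pitch is restated or held and is a chord tone of the new harmony.
Dissonant first, consonant once the harmony catches up: the note simply arrives early — an anticipation. (The reverse timing, consonant first and dissonant after the change, would be a suspension or retardation.)

Anticipation.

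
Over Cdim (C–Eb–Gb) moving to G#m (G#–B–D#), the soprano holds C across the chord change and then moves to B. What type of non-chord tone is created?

C is a suspension.

The harmony at that moment is G# minor triad (G#, B, D#); C is not a chord tone.
It is held over (the same pitch as the preceding C) and left by step down to B.
Held over from the previous chord and resolving down by step — a suspension.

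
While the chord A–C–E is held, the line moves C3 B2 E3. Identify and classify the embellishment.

B2 is an escape tone.

The harmony at that moment is A minor triad (A, C, E); B2 is not a chord tone.
It is approached by step down from C3 and left by leap up to E3.
Step in, leap out — an escape tone.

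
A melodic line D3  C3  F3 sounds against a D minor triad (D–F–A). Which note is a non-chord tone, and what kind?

The harmony at that moment is D minor triad (D, F, A); C3 is not a chord tone.
It is approached by step down from D3 and left by leap up to F3.
Step in, leap out — an escape tone.

C3 is an escape tone.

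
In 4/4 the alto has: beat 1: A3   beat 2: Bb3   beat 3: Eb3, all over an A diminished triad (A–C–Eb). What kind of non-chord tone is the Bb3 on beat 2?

The harmony at that moment is A diminished triad (A, C, Eb); Bb3 is not a chord tone.
It is approached by step up from A3 and left by leap down to Eb3.
Step in, leap out, on a weak beat — an escape tone.

Escape tone.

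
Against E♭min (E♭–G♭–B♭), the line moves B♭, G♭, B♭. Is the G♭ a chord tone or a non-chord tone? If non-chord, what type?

Chord tone (the third of Eb minor triad).

Eb minor triad contains E♭, G♭, B♭; G♭ is the third, so it is a chord tone.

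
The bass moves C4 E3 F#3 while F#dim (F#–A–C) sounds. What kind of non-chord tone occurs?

E3 is an appoggiatura.

The harmony at that moment is F# diminished triad (F#, A, C); E3 is not a chord tone.
It is approached by leap down from C4 and left by step up to F#3.
Leap in, step out — an appoggiatura.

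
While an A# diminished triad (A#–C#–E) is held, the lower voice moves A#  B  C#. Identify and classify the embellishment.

B is a passing tone.

The harmony at that moment is A# diminished triad (A#, C#, E); B is not a chord tone.
It is approached by step up from A# and left by step up to C#.
Step in, step out in the same direction — a passing tone.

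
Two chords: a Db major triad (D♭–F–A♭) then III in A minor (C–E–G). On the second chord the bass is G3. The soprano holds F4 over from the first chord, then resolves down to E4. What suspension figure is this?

7–6 suspension.

At the second chord the bass is G3. The suspended F4 lies a seventh above the bass; after resolving down by step to E4, the interval above the bass becomes a sixth.
Suspension figures are named by those two intervals: 7–6.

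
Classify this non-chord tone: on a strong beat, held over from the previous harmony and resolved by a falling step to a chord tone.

Approach: by preparation — the pitch is first a chord tone, then held (tied or repeated) while the harmony changes under it. Departure: down by step. Metric position: strong.
A prepared dissonance that resolves downward by step — a suspension. (The same figure resolving upward would be a retardation.)

Suspension.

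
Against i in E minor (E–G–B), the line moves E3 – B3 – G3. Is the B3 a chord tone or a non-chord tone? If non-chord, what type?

E minor triad contains E, G, B; B is the fifth, so it is a chord tone.

Chord tone (the fifth of E minor triad).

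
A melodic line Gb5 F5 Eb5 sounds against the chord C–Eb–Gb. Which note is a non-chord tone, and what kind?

F5 is a passing tone.

The harmony at that moment is C diminished triad (C, Eb, Gb); F5 is not a chord tone.
It is approached by step down from Gb5 and left by step down to Eb5.
Step in, step out in the same direction — a passing tone.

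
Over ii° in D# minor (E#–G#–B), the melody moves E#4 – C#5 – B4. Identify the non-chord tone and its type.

C#5 is an appoggiatura.

The harmony at that moment is E# diminished triad (E#, G#, B); C#5 is not a chord tone.
It is approached by leap up from E#4 and left by step down to B4.
Leap in, step out — an appoggiatura.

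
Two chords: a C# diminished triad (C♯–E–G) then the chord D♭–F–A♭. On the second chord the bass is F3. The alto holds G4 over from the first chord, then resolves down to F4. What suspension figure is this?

9–8 suspension.

At the second chord the bass is F3. The suspended G4 lies a ninth above the bass; after resolving down by step to F4, the interval above the bass becomes an octave.
Suspension figures are named by those two intervals: 9–8.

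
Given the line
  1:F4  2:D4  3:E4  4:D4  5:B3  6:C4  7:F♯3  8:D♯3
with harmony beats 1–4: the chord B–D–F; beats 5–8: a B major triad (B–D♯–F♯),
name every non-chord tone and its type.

The harmony at that moment is B diminished triad (B, D, F); E4 is not a chord tone.
It is approached by step up from D4 and left by step down to D4.
Step away and step back to the same note — a neighbor tone (upper neighbor).
The harmony at that moment is B major triad (B, D♯, F♯); C4 is not a chord tone.
It is approached by step up from B3 and left by leap down to F♯3.
Step in, leap out — an escape tone.

E4 (beat 3) — neighbor tone; C4 (beat 6) — escape tone.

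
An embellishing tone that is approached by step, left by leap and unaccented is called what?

Escape tone.

Approach: by step. Departure: by leap. Metric position: weak.
Step in, leap out, from a weak position — an escape tone (échappée). (It is the mirror image of the appoggiatura, which leaps in and steps out on a strong beat.)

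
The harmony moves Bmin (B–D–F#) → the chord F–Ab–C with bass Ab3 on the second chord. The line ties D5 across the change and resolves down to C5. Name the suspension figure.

4–3 suspension.

At the second chord the bass is Ab3. The suspended D5 lies a fourth above the bass; after resolving down by step to C5, the interval above the bass becomes a third.
Suspension figures are named by those two intervals: 4–3.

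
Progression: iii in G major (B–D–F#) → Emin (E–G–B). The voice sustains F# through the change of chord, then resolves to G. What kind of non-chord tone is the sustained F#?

The harmony at that moment is E minor triad (E, G, B); F# is not a chord tone.
It is held over (the same pitch as the preceding F#) and left by step up to G.
Held over from the previous chord and resolving up by step — a retardation.

F# is a retardation.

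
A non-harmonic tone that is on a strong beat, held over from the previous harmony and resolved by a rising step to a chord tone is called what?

Approach: by preparation — the pitch is first a chord tone, then held (tied or repeated) while the harmony changes under it. Departure: up by step. Metric position: strong.
A prepared dissonance that resolves upward by step — a retardation. (The same figure resolving downward would be a suspension.)

Retardation.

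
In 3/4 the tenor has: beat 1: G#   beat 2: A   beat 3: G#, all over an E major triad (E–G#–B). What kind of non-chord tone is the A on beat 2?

Upper neighbor tone.

The harmony at that moment is E major triad (E, G#, B); A is not a chord tone.
It is approached by step up from G# and left by step down to G#.
Step away and step back to the same note — a neighbor tone (upper neighbor).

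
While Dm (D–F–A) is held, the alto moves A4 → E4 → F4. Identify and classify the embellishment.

The harmony at that moment is D minor triad (D, F, A); E4 is not a chord tone.
It is approached by leap down from A4 and left by step up to F4.
Leap in, step out — an appoggiatura.

E4 is an appoggiatura.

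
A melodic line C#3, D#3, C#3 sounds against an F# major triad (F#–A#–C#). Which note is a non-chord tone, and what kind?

D#3 is a neighbor tone.

The harmony at that moment is F# major triad (F#, A#, C#); D#3 is not a chord tone.
It is approached by step up from C#3 and left by step down to C#3.
Step away and step back to the same note — a neighbor tone (upper neighbor).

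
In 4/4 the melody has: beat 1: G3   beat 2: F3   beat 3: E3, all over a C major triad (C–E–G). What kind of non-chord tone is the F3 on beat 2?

Passing tone.

The harmony at that moment is C major triad (C, E, G); F3 is not a chord tone.
It is approached by step down from G3 and left by step down to E3.
Step in, step out in the same direction — a passing tone.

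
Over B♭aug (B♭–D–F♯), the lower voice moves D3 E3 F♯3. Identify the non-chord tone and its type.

The harmony at that moment is B♭ augmented triad (B♭, D, F♯); E3 is not a chord tone.
It is approached by step up from D3 and left by step up to F♯3.
Step in, step out in the same direction — a passing tone.

E3 is a passing tone.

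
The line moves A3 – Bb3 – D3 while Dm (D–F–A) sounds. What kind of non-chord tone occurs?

The harmony at that moment is D minor triad (D, F, A); Bb3 is not a chord tone.
It is approached by step up from A3 and left by leap down to D3.
Step in, leap out — an escape tone.

Bb3 is an escape tone.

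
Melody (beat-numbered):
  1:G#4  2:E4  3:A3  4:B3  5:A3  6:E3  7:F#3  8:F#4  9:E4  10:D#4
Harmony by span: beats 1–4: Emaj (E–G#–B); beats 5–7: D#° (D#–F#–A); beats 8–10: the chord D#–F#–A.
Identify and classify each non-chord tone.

The harmony at that moment is E major triad (E, G#, B); A3 is not a chord tone.
It is approached by leap down from E4 and left by step up to B3.
Leap in, step out — an appoggiatura.
The harmony at that moment is D# diminished triad (D#, F#, A); E3 is not a chord tone.
It is approached by leap down from A3 and left by step up to F#3.
Leap in, step out — an appoggiatura.
The harmony at that moment is D# diminished triad (D#, F#, A); E4 is not a chord tone.
It is approached by step down from F#4 and left by step down to D#4.
Step in, step out in the same direction — a passing tone.

A3 (beat 3) — appoggiatura; E3 (beat 6) — appoggiatura; E4 (beat 9) — passing tone.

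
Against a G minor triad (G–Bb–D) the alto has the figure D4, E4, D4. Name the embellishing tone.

E4 is a neighbor tone.

The harmony at that moment is G minor triad (G, Bb, D); E4 is not a chord tone.
It is approached by step up from D4 and left by step down to D4.
Step away and step back to the same note — a neighbor tone (upper neighbor).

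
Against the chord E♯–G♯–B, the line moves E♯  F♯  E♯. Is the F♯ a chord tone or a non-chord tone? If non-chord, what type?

Non-chord tone — a neighbor tone.

The harmony at that moment is E♯ diminished triad (E♯, G♯, B); F♯ is not a chord tone.
It is approached by step up from E♯ and left by step down to E♯.
Step away and step back to the same note — a neighbor tone (upper neighbor).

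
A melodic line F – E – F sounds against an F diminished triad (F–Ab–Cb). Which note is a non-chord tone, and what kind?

E is a neighbor tone.

The harmony at that moment is F diminished triad (F, Ab, Cb); E is not a chord tone.
It is approached by step down from F and left by step up to F.
Step away and step back to the same note — a neighbor tone (lower neighbor).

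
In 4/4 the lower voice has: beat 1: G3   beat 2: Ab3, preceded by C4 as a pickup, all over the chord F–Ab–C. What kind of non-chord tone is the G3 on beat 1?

Appoggiatura.

The harmony at that moment is F minor triad (F, Ab, C); G3 is not a chord tone.
It is approached by leap down from C4 and left by step up to Ab3.
Leap in, step out, metrically accented — an appoggiatura.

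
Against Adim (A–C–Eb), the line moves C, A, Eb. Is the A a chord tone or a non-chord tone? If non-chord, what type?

A diminished triad contains A, C, Eb; A is the root, so it is a chord tone.

Chord tone (the root of A diminished triad).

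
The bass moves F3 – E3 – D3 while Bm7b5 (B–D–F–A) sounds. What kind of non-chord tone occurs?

The harmony at that moment is B half-diminished seventh chord (B, D, F, A); E3 is not a chord tone.
It is approached by step down from F3 and left by step down to D3.
Step in, step out in the same direction — a passing tone.

E3 is a passing tone.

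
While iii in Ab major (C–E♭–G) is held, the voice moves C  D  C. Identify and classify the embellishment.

The harmony at that moment is C minor triad (C, E♭, G); D is not a chord tone.
It is approached by step up from C and left by step down to C.
Step away and step back to the same note — a neighbor tone (upper neighbor).

D is a neighbor tone.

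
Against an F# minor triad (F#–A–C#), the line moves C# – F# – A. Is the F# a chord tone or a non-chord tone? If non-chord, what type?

F# minor triad contains F#, A, C#; F# is the root, so it is a chord tone.

Chord tone (the root of F# minor triad).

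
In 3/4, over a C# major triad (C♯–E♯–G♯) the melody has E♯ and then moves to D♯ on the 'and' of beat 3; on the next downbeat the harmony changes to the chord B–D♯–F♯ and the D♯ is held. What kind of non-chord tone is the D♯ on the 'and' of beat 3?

The harmony at that moment is C♯ major triad (C♯, E♯, G♯); D♯ is not a chord tone.
It is approached by step down from E♯ and then sustained as the same pitch into the next harmony.
Arriving early and becoming a chord tone when the harmony changes — an anticipation.

Anticipation.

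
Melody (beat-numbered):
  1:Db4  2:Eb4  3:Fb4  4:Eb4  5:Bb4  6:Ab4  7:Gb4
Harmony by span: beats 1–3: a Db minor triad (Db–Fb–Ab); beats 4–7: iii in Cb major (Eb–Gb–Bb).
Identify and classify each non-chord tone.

Eb4 (beat 2) — passing tone; Ab4 (beat 6) — passing tone.

The harmony at that moment is Db minor triad (Db, Fb, Ab); Eb4 is not a chord tone.
It is approached by step up from Db4 and left by step up to Fb4.
Step in, step out in the same direction — a passing tone.
The harmony at that moment is Eb minor triad (Eb, Gb, Bb); Ab4 is not a chord tone.
It is approached by step down from Bb4 and left by step down to Gb4.
Step in, step out in the same direction — a passing tone.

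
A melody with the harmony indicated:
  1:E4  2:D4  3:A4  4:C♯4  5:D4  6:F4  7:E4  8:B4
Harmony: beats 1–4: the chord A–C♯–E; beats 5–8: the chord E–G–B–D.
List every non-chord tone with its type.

D4 (beat 2) — escape tone; F4 (beat 6) — appoggiatura.

The harmony at that moment is A major triad (A, C♯, E); D4 is not a chord tone.
It is approached by step down from E4 and left by leap up to A4.
Step in, leap out — an escape tone.
The harmony at that moment is E minor seventh chord (E, G, B, D); F4 is not a chord tone.
It is approached by leap up from D4 and left by step down to E4.
Leap in, step out — an appoggiatura.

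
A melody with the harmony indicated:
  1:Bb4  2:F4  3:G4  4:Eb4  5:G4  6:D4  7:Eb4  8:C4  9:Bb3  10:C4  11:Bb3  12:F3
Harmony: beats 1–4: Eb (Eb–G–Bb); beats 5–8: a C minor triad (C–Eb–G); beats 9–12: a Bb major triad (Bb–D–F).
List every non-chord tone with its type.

F4 (beat 2) — appoggiatura; D4 (beat 6) — appoggiatura; C4 (beat 10) — neighbor tone.

The harmony at that moment is Eb major triad (Eb, G, Bb); F4 is not a chord tone.
It is approached by leap down from Bb4 and left by step up to G4.
Leap in, step out — an appoggiatura.
The harmony at that moment is C minor triad (C, Eb, G); D4 is not a chord tone.
It is approached by leap down from G4 and left by step up to Eb4.
Leap in, step out — an appoggiatura.
The harmony at that moment is Bb major triad (Bb, D, F); C4 is not a chord tone.
It is approached by step up from Bb3 and left by step down to Bb3.
Step away and step back to the same note — a neighbor tone (upper neighbor).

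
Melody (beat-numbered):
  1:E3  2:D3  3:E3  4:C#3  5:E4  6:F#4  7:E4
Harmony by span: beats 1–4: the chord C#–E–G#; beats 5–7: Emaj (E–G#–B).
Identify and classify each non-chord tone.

D3 (beat 2) — neighbor tone; F#4 (beat 6) — neighbor tone.

The harmony at that moment is C# minor triad (C#, E, G#); D3 is not a chord tone.
It is approached by step down from E3 and left by step up to E3.
Step away and step back to the same note — a neighbor tone (lower neighbor).
The harmony at that moment is E major triad (E, G#, B); F#4 is not a chord tone.
It is approached by step up from E4 and left by step down to E4.
Step away and step back to the same note — a neighbor tone (upper neighbor).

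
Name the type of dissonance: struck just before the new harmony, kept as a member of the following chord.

Anticipation.

Approach: ahead of the chord change (typically by step), so it is dissonant against the current harmony. Departure: none — the same pitch is restated or held and is a chord tone of the new harmony.
Dissonant first, consonant once the harmony catches up: the note simply arrives early — an anticipation. (The reverse timing, consonant first and dissonant after the change, would be a suspension or retardation.)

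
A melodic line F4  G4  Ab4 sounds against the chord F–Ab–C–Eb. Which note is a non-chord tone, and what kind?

G4 is a passing tone.

The harmony at that moment is F minor seventh chord (F, Ab, C, Eb); G4 is not a chord tone.
It is approached by step up from F4 and left by step up to Ab4.
Step in, step out in the same direction — a passing tone.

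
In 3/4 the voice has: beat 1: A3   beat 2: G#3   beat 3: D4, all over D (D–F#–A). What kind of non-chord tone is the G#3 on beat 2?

The harmony at that moment is D major triad (D, F#, A); G#3 is not a chord tone.
It is approached by step down from A3 and left by leap up to D4.
Step in, leap out, on a weak beat — an escape tone.

Escape tone.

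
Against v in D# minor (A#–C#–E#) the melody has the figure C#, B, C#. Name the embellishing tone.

B is a neighbor tone.

The harmony at that moment is A# minor triad (A#, C#, E#); B is not a chord tone.
It is approached by step down from C# and left by step up to C#.
Step away and step back to the same note — a neighbor tone (lower neighbor).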